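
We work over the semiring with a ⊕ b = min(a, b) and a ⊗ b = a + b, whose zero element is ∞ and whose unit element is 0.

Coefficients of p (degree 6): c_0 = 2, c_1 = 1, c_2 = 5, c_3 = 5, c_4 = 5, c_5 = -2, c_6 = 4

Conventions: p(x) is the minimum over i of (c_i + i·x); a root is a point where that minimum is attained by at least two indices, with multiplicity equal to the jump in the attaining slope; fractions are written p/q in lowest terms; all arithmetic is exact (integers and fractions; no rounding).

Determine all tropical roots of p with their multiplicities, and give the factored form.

hull edge (i=0, c=2) to (i=1, c=1): slope -1, span 1
hull edge (i=1, c=1) to (i=5, c=-2): slope -3/4, span 4
hull edge (i=5, c=-2) to (i=6, c=4): slope 6, span 1
Factored form: p(x) = 4 ⊗ (x ⊕ (-6)) ⊗ (x ⊕ 3/4) ⊗ (x ⊕ 3/4) ⊗ (x ⊕ 3/4) ⊗ (x ⊕ 3/4) ⊗ (x ⊕ 1)
Answer: roots = -6 (mult 1), 3/4 (mult 4), 1 (mult 1)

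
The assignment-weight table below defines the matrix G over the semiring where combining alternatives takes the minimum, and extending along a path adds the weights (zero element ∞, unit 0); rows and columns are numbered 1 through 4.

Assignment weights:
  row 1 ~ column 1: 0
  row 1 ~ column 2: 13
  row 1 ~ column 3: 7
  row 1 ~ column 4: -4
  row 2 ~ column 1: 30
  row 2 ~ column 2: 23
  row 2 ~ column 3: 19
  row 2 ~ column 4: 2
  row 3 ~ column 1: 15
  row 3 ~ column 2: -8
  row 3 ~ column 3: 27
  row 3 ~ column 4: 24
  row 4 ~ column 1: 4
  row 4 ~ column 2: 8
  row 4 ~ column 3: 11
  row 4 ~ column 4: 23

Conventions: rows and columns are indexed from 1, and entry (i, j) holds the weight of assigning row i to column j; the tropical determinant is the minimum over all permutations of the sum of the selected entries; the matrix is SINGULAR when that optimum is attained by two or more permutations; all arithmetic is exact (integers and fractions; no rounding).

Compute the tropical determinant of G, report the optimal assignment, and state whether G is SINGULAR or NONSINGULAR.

σ = (1, 2, 3, 4): 0 + 23 + 27 + 23 = 73
σ = (1, 2, 4, 3): 0 + 23 + 24 + 11 = 58
σ = (1, 3, 2, 4): 0 + 19 + (-8) + 23 = 34
σ = (1, 3, 4, 2): 0 + 19 + 24 + 8 = 51
σ = (1, 4, 2, 3): 0 + 2 + (-8) + 11 = 5
σ = (1, 4, 3, 2): 0 + 2 + 27 + 8 = 37
σ = (2, 1, 3, 4): 13 + 30 + 27 + 23 = 93
σ = (2, 1, 4, 3): 13 + 30 + 24 + 11 = 78
σ = (2, 3, 1, 4): 13 + 19 + 15 + 23 = 70
σ = (2, 3, 4, 1): 13 + 19 + 24 + 4 = 60
σ = (2, 4, 1, 3): 13 + 2 + 15 + 11 = 41
σ = (2, 4, 3, 1): 13 + 2 + 27 + 4 = 46
σ = (3, 1, 2, 4): 7 + 30 + (-8) + 23 = 52
σ = (3, 1, 4, 2): 7 + 30 + 24 + 8 = 69
σ = (3, 2, 1, 4): 7 + 23 + 15 + 23 = 68
σ = (3, 2, 4, 1): 7 + 23 + 24 + 4 = 58
σ = (3, 4, 1, 2): 7 + 2 + 15 + 8 = 32
σ = (3, 4, 2, 1): 7 + 2 + (-8) + 4 = 5
σ = (4, 1, 2, 3): (-4) + 30 + (-8) + 11 = 29
σ = (4, 1, 3, 2): (-4) + 30 + 27 + 8 = 61
σ = (4, 2, 1, 3): (-4) + 23 + 15 + 11 = 45
σ = (4, 2, 3, 1): (-4) + 23 + 27 + 4 = 50
σ = (4, 3, 1, 2): (-4) + 19 + 15 + 8 = 38
σ = (4, 3, 2, 1): (-4) + 19 + (-8) + 4 = 11
Optimal value attained by: σ = (1, 4, 2, 3).
Answer: det⊕(G) = 5; verdict: SINGULAR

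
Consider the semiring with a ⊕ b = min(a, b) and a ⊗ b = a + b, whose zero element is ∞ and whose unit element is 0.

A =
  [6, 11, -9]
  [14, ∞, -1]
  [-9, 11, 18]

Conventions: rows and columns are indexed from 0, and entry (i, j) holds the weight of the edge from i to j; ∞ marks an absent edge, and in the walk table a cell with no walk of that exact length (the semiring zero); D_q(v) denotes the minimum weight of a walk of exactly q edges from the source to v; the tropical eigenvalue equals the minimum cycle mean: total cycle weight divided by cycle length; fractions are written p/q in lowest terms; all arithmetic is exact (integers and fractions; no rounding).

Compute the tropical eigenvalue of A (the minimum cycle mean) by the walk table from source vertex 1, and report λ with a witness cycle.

q=0: [∞, 0, ∞]
q=1: [14, ∞, -1]
q=2: [-10, 10, 5]
q=3: [-4, 1, -19]
Optimal cycle mean attained by: cycle 0->2->0, total (-9) + (-9), length 2.
Answer: λ = -9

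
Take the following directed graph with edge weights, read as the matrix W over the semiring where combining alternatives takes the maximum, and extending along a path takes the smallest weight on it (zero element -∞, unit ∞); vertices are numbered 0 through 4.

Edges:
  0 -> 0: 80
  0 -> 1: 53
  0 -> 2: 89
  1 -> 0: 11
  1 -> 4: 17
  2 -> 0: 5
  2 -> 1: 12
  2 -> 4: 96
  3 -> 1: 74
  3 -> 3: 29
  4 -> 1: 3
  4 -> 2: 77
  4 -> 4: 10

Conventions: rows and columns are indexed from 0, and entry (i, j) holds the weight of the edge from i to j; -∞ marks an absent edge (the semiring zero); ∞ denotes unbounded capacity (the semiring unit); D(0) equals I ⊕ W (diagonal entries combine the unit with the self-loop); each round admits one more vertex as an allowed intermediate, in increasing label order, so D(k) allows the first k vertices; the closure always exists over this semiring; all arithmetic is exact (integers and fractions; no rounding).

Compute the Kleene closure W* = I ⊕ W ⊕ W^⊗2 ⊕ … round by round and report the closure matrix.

D(0):
  [∞, 53, 89, -∞, -∞]
  [11, ∞, -∞, -∞, 17]
  [5, 12, ∞, -∞, 96]
  [-∞, 74, -∞, ∞, -∞]
  [-∞, 3, 77, -∞, ∞]
D(1):
  [∞, 53, 89, -∞, -∞]
  [11, ∞, 11, -∞, 17]
  [5, 12, ∞, -∞, 96]
  [-∞, 74, -∞, ∞, -∞]
  [-∞, 3, 77, -∞, ∞]
D(2):
  [∞, 53, 89, -∞, 17]
  [11, ∞, 11, -∞, 17]
  [11, 12, ∞, -∞, 96]
  [11, 74, 11, ∞, 17]
  [3, 3, 77, -∞, ∞]
D(3):
  [∞, 53, 89, -∞, 89]
  [11, ∞, 11, -∞, 17]
  [11, 12, ∞, -∞, 96]
  [11, 74, 11, ∞, 17]
  [11, 12, 77, -∞, ∞]
D(4):
  [∞, 53, 89, -∞, 89]
  [11, ∞, 11, -∞, 17]
  [11, 12, ∞, -∞, 96]
  [11, 74, 11, ∞, 17]
  [11, 12, 77, -∞, ∞]
D(5):
  [∞, 53, 89, -∞, 89]
  [11, ∞, 17, -∞, 17]
  [11, 12, ∞, -∞, 96]
  [11, 74, 17, ∞, 17]
  [11, 12, 77, -∞, ∞]
Answer: W* = [[∞, 53, 89, -∞, 89], [11, ∞, 17, -∞, 17], [11, 12, ∞, -∞, 96], [11, 74, 17, ∞, 17], [11, 12, 77, -∞, ∞]]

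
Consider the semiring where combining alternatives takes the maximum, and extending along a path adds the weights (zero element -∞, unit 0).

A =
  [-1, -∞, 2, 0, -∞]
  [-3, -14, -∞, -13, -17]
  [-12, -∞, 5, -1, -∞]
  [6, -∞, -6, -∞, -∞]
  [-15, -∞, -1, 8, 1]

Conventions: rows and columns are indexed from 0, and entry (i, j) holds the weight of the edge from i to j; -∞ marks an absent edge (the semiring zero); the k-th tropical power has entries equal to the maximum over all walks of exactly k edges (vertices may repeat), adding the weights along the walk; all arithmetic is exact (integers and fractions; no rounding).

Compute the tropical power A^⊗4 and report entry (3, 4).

A^⊗2:
  [6, -∞, 7, 1, -∞]
  [-4, -28, -1, -3, -16]
  [5, -∞, 10, 4, -∞]
  [5, -∞, 8, 6, -∞]
  [14, -∞, 4, 9, 2]
A^⊗3:
  [7, -∞, 12, 6, -∞]
  [3, -42, 4, -2, -15]
  [10, -∞, 15, 9, -∞]
  [12, -∞, 13, 7, -∞]
  [15, -∞, 16, 14, 3]
A^⊗4:
  [12, -∞, 17, 11, -∞]
  [4, -56, 9, 3, -14]
  [15, -∞, 20, 14, -∞]
  [13, -∞, 18, 12, -∞]
  [20, -∞, 21, 15, 4]
Key observation: no walk of exactly 4 edges connects these vertices, so the entry is the semiring zero.
Answer: (A^⊗4)[3][4] = -∞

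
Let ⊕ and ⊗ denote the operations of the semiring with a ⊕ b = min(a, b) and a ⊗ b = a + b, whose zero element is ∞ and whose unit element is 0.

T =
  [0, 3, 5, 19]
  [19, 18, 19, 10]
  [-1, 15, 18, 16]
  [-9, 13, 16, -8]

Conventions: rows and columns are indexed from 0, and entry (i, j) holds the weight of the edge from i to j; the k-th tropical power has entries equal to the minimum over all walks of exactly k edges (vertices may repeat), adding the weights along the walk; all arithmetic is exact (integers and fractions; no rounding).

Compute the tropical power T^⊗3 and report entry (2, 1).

T^⊗2:
  [0, 3, 5, 11]
  [1, 22, 24, 2]
  [-1, 2, 4, 8]
  [-17, -6, -4, -16]
T^⊗3:
  [0, 3, 5, 3]
  [-7, 4, 6, -6]
  [-1, 2, 4, 0]
  [-25, -14, -12, -24]
Key observation: the optimum is the walk 2->0->0->1, with weight (-1) + 0 + 3 = 2.
Optimal value attained by: walk 2->0->0->1.
Answer: (T^⊗3)[2][1] = 2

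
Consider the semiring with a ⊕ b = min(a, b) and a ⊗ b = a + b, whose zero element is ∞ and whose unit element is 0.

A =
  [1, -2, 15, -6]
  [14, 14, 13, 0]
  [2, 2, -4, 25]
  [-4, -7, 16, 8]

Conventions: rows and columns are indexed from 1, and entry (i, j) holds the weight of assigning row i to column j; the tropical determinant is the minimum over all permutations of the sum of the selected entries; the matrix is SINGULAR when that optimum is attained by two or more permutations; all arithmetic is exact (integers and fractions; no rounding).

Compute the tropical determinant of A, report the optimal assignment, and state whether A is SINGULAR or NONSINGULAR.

σ = (1, 2, 3, 4): 1 + 14 + (-4) + 8 = 19
σ = (1, 2, 4, 3): 1 + 14 + 25 + 16 = 56
σ = (1, 3, 2, 4): 1 + 13 + 2 + 8 = 24
σ = (1, 3, 4, 2): 1 + 13 + 25 + (-7) = 32
σ = (1, 4, 2, 3): 1 + 0 + 2 + 16 = 19
σ = (1, 4, 3, 2): 1 + 0 + (-4) + (-7) = -10
σ = (2, 1, 3, 4): (-2) + 14 + (-4) + 8 = 16
σ = (2, 1, 4, 3): (-2) + 14 + 25 + 16 = 53
σ = (2, 3, 1, 4): (-2) + 13 + 2 + 8 = 21
σ = (2, 3, 4, 1): (-2) + 13 + 25 + (-4) = 32
σ = (2, 4, 1, 3): (-2) + 0 + 2 + 16 = 16
σ = (2, 4, 3, 1): (-2) + 0 + (-4) + (-4) = -10
σ = (3, 1, 2, 4): 15 + 14 + 2 + 8 = 39
σ = (3, 1, 4, 2): 15 + 14 + 25 + (-7) = 47
σ = (3, 2, 1, 4): 15 + 14 + 2 + 8 = 39
σ = (3, 2, 4, 1): 15 + 14 + 25 + (-4) = 50
σ = (3, 4, 1, 2): 15 + 0 + 2 + (-7) = 10
σ = (3, 4, 2, 1): 15 + 0 + 2 + (-4) = 13
σ = (4, 1, 2, 3): (-6) + 14 + 2 + 16 = 26
σ = (4, 1, 3, 2): (-6) + 14 + (-4) + (-7) = -3
σ = (4, 2, 1, 3): (-6) + 14 + 2 + 16 = 26
σ = (4, 2, 3, 1): (-6) + 14 + (-4) + (-4) = 0
σ = (4, 3, 1, 2): (-6) + 13 + 2 + (-7) = 2
σ = (4, 3, 2, 1): (-6) + 13 + 2 + (-4) = 5
Optimal value attained by: σ = (1, 4, 3, 2).
Answer: det⊕(A) = -10; verdict: SINGULAR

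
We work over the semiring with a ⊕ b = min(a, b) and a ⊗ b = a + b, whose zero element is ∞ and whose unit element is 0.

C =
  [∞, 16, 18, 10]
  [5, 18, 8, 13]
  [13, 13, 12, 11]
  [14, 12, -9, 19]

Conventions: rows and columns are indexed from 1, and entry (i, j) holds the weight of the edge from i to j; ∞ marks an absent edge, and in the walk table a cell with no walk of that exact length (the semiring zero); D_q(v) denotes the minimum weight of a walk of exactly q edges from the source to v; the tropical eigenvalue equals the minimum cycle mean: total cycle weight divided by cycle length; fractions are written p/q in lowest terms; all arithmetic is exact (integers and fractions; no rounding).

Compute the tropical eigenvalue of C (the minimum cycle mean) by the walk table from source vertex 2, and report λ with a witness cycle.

q=0: [∞, 0, ∞, ∞]
q=1: [5, 18, 8, 13]
q=2: [21, 21, 4, 15]
q=3: [17, 17, 6, 15]
q=4: [19, 19, 6, 17]
Optimal cycle mean attained by: cycle 3->4->3, total 11 + (-9), length 2.
Answer: λ = 1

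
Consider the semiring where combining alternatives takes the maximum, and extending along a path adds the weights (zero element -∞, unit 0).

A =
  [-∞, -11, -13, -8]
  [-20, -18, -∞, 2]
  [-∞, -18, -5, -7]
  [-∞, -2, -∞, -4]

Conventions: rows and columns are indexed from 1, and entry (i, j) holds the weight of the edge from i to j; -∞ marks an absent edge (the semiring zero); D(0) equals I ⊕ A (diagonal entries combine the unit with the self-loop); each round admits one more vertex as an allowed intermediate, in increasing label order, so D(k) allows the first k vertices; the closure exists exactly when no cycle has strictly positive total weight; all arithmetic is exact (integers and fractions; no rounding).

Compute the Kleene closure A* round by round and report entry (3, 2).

D(0):
  [0, -11, -13, -8]
  [-20, 0, -∞, 2]
  [-∞, -18, 0, -7]
  [-∞, -2, -∞, 0]
D(1):
  [0, -11, -13, -8]
  [-20, 0, -33, 2]
  [-∞, -18, 0, -7]
  [-∞, -2, -∞, 0]
D(2):
  [0, -11, -13, -8]
  [-20, 0, -33, 2]
  [-38, -18, 0, -7]
  [-22, -2, -35, 0]
D(3):
  [0, -11, -13, -8]
  [-20, 0, -33, 2]
  [-38, -18, 0, -7]
  [-22, -2, -35, 0]
D(4):
  [0, -10, -13, -8]
  [-20, 0, -33, 2]
  [-29, -9, 0, -7]
  [-22, -2, -35, 0]
Answer: A*[3][2] = -9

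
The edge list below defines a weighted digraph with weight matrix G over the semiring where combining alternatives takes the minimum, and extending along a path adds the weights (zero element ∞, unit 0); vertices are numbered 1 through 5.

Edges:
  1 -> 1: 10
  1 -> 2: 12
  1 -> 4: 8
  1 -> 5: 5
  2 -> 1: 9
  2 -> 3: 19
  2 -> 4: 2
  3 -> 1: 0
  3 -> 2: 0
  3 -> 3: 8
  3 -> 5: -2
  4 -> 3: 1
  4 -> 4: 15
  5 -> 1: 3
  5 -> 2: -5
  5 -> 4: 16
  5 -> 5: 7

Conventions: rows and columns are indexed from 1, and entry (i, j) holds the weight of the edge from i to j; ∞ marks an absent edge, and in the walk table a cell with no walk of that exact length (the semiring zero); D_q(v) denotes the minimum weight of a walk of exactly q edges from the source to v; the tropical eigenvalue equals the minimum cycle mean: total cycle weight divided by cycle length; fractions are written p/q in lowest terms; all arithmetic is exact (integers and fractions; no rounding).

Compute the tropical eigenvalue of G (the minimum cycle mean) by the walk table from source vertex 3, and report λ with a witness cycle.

q=0: [∞, ∞, 0, ∞, ∞]
q=1: [0, 0, 8, ∞, -2]
q=2: [1, -7, 16, 2, 5]
q=3: [2, 0, 3, -5, 6]
q=4: [3, 1, -4, 2, 1]
q=5: [-4, -4, 3, 3, -6]
Optimal cycle mean attained by: cycle 2->4->3->5->2, total 2 + 1 + (-2) + (-5), length 4.
Answer: λ = -1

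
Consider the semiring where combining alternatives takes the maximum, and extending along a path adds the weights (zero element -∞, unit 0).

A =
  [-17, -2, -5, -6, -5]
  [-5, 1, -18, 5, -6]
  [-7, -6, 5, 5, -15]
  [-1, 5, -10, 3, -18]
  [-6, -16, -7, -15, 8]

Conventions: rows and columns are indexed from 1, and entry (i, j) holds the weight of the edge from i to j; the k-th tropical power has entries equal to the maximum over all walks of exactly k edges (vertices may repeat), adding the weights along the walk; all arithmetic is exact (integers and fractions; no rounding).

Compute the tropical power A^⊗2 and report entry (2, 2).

A^⊗2:
  [-7, -1, 0, 3, 3]
  [4, 10, -5, 8, 2]
  [4, 10, 10, 10, -7]
  [2, 8, -5, 10, -1]
  [2, -8, 1, -2, 16]
Key observation: the optimum is the walk 2->4->2, with weight 5 + 5 = 10.
Optimal value attained by: walk 2->4->2.
Answer: (A^⊗2)[2][2] = 10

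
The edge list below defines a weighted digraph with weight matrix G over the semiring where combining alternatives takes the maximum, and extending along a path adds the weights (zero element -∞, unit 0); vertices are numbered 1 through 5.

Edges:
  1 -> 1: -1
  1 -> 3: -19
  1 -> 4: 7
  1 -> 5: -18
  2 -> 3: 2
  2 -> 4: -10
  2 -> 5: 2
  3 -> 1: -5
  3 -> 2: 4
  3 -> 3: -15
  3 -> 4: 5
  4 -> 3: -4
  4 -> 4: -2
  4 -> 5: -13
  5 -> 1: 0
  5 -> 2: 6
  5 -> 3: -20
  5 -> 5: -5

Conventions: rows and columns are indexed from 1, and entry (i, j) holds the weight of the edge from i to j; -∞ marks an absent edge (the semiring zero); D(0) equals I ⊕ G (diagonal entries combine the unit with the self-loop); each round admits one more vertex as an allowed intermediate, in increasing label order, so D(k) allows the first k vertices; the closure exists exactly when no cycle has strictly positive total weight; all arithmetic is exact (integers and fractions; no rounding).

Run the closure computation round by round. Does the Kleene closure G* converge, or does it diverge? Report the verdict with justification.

D(0):
  [0, -∞, -19, 7, -18]
  [-∞, 0, 2, -10, 2]
  [-5, 4, 0, 5, -∞]
  [-∞, -∞, -4, 0, -13]
  [0, 6, -20, -∞, 0]
D(1):
  [0, -∞, -19, 7, -18]
  [-∞, 0, 2, -10, 2]
  [-5, 4, 0, 5, -23]
  [-∞, -∞, -4, 0, -13]
  [0, 6, -19, 7, 0]
Detection: at round 2, diagonal entry (3, 3) turns strictly positive.
Key observation: the cycle 3->2->3 has total weight 4 + 2, which is strictly positive.
Answer: DIVERGES — positive cycle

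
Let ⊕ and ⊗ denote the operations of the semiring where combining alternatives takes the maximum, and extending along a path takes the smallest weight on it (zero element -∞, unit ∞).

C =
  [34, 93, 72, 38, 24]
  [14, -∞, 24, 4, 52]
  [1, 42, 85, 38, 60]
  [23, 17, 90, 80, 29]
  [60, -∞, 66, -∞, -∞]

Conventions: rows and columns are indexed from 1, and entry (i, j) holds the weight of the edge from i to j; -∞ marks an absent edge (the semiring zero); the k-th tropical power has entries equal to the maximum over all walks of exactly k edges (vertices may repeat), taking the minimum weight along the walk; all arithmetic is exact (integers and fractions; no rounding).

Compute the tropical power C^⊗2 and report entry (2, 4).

C^⊗2:
  [34, 42, 72, 38, 60]
  [52, 24, 52, 24, 24]
  [60, 42, 85, 38, 60]
  [29, 42, 85, 80, 60]
  [34, 60, 66, 38, 60]
Key observation: the optimum is the walk 2->3->4, with weight 24 min 38 = 24.
Optimal value attained by: walk 2->3->4.
Answer: (C^⊗2)[2][4] = 24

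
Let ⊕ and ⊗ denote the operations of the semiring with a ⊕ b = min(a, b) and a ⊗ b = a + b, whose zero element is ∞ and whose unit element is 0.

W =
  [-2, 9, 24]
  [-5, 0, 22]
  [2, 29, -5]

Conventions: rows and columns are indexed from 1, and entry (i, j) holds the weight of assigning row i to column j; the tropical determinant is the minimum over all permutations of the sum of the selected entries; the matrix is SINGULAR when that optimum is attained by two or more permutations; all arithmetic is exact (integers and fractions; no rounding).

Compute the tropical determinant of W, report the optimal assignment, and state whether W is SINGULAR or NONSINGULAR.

σ = (1, 2, 3): (-2) + 0 + (-5) = -7
σ = (1, 3, 2): (-2) + 22 + 29 = 49
σ = (2, 1, 3): 9 + (-5) + (-5) = -1
σ = (2, 3, 1): 9 + 22 + 2 = 33
σ = (3, 1, 2): 24 + (-5) + 29 = 48
σ = (3, 2, 1): 24 + 0 + 2 = 26
Optimal value attained by: σ = (1, 2, 3).
Answer: det⊕(W) = -7; verdict: NONSINGULAR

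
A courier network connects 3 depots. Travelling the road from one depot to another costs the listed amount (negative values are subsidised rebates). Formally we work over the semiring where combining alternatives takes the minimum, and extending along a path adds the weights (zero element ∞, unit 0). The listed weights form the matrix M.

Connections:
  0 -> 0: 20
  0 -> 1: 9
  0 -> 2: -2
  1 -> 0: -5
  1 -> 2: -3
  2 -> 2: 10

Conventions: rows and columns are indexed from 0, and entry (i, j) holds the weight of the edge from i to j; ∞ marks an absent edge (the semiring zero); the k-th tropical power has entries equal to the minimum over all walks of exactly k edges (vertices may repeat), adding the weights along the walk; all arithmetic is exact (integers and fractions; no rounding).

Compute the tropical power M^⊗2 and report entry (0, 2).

M^⊗2:
  [4, 29, 6]
  [15, 4, -7]
  [∞, ∞, 20]
Key observation: the optimum is the walk 0->1->2, with weight 9 + (-3) = 6.
Optimal value attained by: walk 0->1->2.
Answer: (M^⊗2)[0][2] = 6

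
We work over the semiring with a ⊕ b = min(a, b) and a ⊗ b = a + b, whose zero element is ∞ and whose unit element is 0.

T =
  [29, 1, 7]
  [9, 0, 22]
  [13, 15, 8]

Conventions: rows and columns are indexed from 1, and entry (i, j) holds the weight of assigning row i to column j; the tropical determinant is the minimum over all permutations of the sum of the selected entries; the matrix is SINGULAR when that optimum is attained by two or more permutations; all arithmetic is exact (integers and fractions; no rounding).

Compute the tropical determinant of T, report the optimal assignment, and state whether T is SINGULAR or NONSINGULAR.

σ = (1, 2, 3): 29 + 0 + 8 = 37
σ = (1, 3, 2): 29 + 22 + 15 = 66
σ = (2, 1, 3): 1 + 9 + 8 = 18
σ = (2, 3, 1): 1 + 22 + 13 = 36
σ = (3, 1, 2): 7 + 9 + 15 = 31
σ = (3, 2, 1): 7 + 0 + 13 = 20
Optimal value attained by: σ = (2, 1, 3).
Answer: det⊕(T) = 18; verdict: NONSINGULAR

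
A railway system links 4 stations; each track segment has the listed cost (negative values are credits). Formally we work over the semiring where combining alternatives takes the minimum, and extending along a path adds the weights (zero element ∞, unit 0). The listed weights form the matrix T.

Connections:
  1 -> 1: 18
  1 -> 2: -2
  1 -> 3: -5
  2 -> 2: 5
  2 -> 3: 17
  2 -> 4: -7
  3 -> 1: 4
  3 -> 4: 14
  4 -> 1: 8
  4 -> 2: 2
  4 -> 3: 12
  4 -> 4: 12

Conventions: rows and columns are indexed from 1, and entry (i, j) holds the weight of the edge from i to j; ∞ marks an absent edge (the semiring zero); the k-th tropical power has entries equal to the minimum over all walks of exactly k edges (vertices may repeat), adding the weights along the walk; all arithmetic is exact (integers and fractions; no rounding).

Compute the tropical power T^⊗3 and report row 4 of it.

T^⊗2:
  [-1, 3, 13, -9]
  [1, -5, 5, -2]
  [22, 2, -1, 26]
  [16, 6, 3, -5]
T^⊗3:
  [-1, -7, -6, -4]
  [6, -1, -4, -12]
  [3, 7, 17, -5]
  [3, -3, 7, -1]
Answer: row 4 of T^⊗3 = [3, -3, 7, -1]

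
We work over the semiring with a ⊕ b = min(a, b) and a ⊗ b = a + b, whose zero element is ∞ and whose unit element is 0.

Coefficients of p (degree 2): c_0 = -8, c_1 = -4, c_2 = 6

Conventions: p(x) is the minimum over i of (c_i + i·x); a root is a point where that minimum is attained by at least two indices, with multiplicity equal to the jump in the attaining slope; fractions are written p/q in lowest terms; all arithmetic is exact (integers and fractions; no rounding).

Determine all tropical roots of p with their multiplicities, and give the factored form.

hull edge (i=0, c=-8) to (i=1, c=-4): slope 4, span 1
hull edge (i=1, c=-4) to (i=2, c=6): slope 10, span 1
Factored form: p(x) = 6 ⊗ (x ⊕ (-10)) ⊗ (x ⊕ (-4))
Answer: roots = -10 (mult 1), -4 (mult 1)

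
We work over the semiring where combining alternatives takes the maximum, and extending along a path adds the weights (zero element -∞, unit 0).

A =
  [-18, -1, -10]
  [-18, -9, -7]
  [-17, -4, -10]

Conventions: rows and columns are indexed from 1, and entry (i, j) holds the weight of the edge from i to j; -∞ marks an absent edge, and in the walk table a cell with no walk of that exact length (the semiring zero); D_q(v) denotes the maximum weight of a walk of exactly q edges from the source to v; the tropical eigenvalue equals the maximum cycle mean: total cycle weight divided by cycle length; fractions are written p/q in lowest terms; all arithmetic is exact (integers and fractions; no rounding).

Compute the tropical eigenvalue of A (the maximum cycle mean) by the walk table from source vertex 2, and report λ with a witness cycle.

q=0: [-∞, 0, -∞]
q=1: [-18, -9, -7]
q=2: [-24, -11, -16]
q=3: [-29, -20, -18]
Optimal cycle mean attained by: cycle 2->3->2, total (-7) + (-4), length 2.
Answer: λ = -11/2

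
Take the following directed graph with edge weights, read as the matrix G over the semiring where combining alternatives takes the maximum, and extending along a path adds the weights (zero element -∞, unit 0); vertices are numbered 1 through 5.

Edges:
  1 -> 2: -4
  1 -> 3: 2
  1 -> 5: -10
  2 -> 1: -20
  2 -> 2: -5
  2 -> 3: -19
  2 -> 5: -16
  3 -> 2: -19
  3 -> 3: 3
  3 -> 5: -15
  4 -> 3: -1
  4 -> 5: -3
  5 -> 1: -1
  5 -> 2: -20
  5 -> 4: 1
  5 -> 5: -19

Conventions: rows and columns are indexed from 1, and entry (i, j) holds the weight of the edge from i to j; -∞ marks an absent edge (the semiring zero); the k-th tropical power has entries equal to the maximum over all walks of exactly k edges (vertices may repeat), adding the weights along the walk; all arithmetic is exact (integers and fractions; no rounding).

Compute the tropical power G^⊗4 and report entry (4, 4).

G^⊗2:
  [-11, -9, 5, -9, -13]
  [-17, -10, -16, -15, -21]
  [-16, -16, 6, -14, -12]
  [-4, -20, 2, -2, -16]
  [-20, -5, 1, -18, -2]
G^⊗3:
  [-14, -14, 8, -12, -10]
  [-22, -15, -13, -20, -18]
  [-13, -13, 9, -11, -9]
  [-17, -8, 5, -15, -5]
  [-3, -10, 4, -1, -14]
G^⊗4:
  [-11, -11, 11, -9, -7]
  [-19, -20, -10, -17, -23]
  [-10, -10, 12, -8, -6]
  [-6, -13, 8, -4, -10]
  [-15, -7, 7, -13, -4]
Key observation: the optimum is the walk 4->5->4->5->4, with weight (-3) + 1 + (-3) + 1 = -4.
Optimal value attained by: walk 4->5->4->5->4.
Answer: (G^⊗4)[4][4] = -4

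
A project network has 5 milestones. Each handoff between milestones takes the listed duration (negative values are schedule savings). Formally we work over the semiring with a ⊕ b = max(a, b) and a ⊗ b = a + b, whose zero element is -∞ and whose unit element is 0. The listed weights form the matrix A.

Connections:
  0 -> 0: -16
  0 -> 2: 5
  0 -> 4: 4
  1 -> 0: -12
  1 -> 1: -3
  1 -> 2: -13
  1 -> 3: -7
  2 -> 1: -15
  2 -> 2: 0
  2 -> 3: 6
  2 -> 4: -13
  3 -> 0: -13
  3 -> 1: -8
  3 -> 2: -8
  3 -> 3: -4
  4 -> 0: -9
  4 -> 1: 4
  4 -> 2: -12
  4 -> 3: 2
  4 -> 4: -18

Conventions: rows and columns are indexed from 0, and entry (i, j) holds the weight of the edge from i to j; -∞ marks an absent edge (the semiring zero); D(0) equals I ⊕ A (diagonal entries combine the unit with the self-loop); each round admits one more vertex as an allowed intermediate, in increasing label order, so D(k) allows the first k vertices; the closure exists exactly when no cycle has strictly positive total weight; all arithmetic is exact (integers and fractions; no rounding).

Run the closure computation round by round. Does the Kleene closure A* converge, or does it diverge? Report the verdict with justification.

D(0):
  [0, -∞, 5, -∞, 4]
  [-12, 0, -13, -7, -∞]
  [-∞, -15, 0, 6, -13]
  [-13, -8, -8, 0, -∞]
  [-9, 4, -12, 2, 0]
D(1):
  [0, -∞, 5, -∞, 4]
  [-12, 0, -7, -7, -8]
  [-∞, -15, 0, 6, -13]
  [-13, -8, -8, 0, -9]
  [-9, 4, -4, 2, 0]
D(2):
  [0, -∞, 5, -∞, 4]
  [-12, 0, -7, -7, -8]
  [-27, -15, 0, 6, -13]
  [-13, -8, -8, 0, -9]
  [-8, 4, -3, 2, 0]
D(3):
  [0, -10, 5, 11, 4]
  [-12, 0, -7, -1, -8]
  [-27, -15, 0, 6, -13]
  [-13, -8, -8, 0, -9]
  [-8, 4, -3, 3, 0]
D(4):
  [0, 3, 5, 11, 4]
  [-12, 0, -7, -1, -8]
  [-7, -2, 0, 6, -3]
  [-13, -8, -8, 0, -9]
  [-8, 4, -3, 3, 0]
D(5):
  [0, 8, 5, 11, 4]
  [-12, 0, -7, -1, -8]
  [-7, 1, 0, 6, -3]
  [-13, -5, -8, 0, -9]
  [-8, 4, -3, 3, 0]
Key observation: every diagonal entry stays at the unit through all rounds, so no improving cycle exists.
Answer: CONVERGES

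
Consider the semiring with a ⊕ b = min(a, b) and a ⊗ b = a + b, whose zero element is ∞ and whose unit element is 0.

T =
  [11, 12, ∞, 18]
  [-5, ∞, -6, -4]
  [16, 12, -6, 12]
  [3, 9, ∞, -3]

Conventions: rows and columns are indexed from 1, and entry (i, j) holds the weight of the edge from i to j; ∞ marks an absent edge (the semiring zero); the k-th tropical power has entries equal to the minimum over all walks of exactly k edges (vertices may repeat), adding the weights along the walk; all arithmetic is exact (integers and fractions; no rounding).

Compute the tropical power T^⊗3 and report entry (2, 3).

T^⊗2:
  [7, 23, 6, 8]
  [-1, 5, -12, -7]
  [7, 6, -12, 6]
  [0, 6, 3, -6]
T^⊗3:
  [11, 17, 0, 5]
  [-4, 0, -18, -10]
  [1, 0, -18, 0]
  [-3, 3, -3, -9]
Key observation: the optimum is the walk 2->3->3->3, with weight (-6) + (-6) + (-6) = -18.
Optimal value attained by: walk 2->3->3->3.
Answer: (T^⊗3)[2][3] = -18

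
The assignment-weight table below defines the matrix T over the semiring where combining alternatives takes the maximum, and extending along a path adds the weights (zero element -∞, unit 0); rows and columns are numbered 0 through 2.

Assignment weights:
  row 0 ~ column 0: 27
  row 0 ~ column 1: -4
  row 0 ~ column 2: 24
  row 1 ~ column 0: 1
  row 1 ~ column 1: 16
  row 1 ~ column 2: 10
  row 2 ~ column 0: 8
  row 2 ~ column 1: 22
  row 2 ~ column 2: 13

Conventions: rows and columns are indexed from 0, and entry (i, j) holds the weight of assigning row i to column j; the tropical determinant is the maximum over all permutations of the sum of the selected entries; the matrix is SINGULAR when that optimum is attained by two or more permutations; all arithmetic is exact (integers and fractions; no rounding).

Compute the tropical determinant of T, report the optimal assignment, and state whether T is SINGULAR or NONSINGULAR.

σ = (0, 1, 2): 27 + 16 + 13 = 56
σ = (0, 2, 1): 27 + 10 + 22 = 59
σ = (1, 0, 2): (-4) + 1 + 13 = 10
σ = (1, 2, 0): (-4) + 10 + 8 = 14
σ = (2, 0, 1): 24 + 1 + 22 = 47
σ = (2, 1, 0): 24 + 16 + 8 = 48
Optimal value attained by: σ = (0, 2, 1).
Answer: det⊕(T) = 59; verdict: NONSINGULAR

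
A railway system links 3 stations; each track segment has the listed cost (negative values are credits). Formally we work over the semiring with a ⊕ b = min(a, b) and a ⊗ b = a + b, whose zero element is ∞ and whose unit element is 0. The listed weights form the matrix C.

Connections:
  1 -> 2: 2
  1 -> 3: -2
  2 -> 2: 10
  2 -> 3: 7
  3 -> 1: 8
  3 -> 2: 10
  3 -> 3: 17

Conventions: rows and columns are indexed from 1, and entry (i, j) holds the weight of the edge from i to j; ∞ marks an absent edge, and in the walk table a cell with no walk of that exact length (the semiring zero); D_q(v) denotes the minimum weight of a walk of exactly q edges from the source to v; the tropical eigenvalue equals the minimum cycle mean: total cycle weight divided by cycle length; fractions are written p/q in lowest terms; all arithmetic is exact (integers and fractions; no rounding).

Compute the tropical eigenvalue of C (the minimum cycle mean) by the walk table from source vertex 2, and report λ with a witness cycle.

q=0: [∞, 0, ∞]
q=1: [∞, 10, 7]
q=2: [15, 17, 17]
q=3: [25, 17, 13]
Optimal cycle mean attained by: cycle 1->3->1, total (-2) + 8, length 2.
Answer: λ = 3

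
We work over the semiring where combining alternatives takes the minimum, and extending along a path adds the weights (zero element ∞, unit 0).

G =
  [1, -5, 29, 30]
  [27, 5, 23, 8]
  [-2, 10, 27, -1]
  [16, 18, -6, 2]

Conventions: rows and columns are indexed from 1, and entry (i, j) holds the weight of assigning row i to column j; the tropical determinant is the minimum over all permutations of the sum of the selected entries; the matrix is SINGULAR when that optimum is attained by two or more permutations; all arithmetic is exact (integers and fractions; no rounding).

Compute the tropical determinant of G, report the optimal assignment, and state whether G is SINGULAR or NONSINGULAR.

σ = (1, 2, 3, 4): 1 + 5 + 27 + 2 = 35
σ = (1, 2, 4, 3): 1 + 5 + (-1) + (-6) = -1
σ = (1, 3, 2, 4): 1 + 23 + 10 + 2 = 36
σ = (1, 3, 4, 2): 1 + 23 + (-1) + 18 = 41
σ = (1, 4, 2, 3): 1 + 8 + 10 + (-6) = 13
σ = (1, 4, 3, 2): 1 + 8 + 27 + 18 = 54
σ = (2, 1, 3, 4): (-5) + 27 + 27 + 2 = 51
σ = (2, 1, 4, 3): (-5) + 27 + (-1) + (-6) = 15
σ = (2, 3, 1, 4): (-5) + 23 + (-2) + 2 = 18
σ = (2, 3, 4, 1): (-5) + 23 + (-1) + 16 = 33
σ = (2, 4, 1, 3): (-5) + 8 + (-2) + (-6) = -5
σ = (2, 4, 3, 1): (-5) + 8 + 27 + 16 = 46
σ = (3, 1, 2, 4): 29 + 27 + 10 + 2 = 68
σ = (3, 1, 4, 2): 29 + 27 + (-1) + 18 = 73
σ = (3, 2, 1, 4): 29 + 5 + (-2) + 2 = 34
σ = (3, 2, 4, 1): 29 + 5 + (-1) + 16 = 49
σ = (3, 4, 1, 2): 29 + 8 + (-2) + 18 = 53
σ = (3, 4, 2, 1): 29 + 8 + 10 + 16 = 63
σ = (4, 1, 2, 3): 30 + 27 + 10 + (-6) = 61
σ = (4, 1, 3, 2): 30 + 27 + 27 + 18 = 102
σ = (4, 2, 1, 3): 30 + 5 + (-2) + (-6) = 27
σ = (4, 2, 3, 1): 30 + 5 + 27 + 16 = 78
σ = (4, 3, 1, 2): 30 + 23 + (-2) + 18 = 69
σ = (4, 3, 2, 1): 30 + 23 + 10 + 16 = 79
Optimal value attained by: σ = (2, 4, 1, 3).
Answer: det⊕(G) = -5; verdict: NONSINGULAR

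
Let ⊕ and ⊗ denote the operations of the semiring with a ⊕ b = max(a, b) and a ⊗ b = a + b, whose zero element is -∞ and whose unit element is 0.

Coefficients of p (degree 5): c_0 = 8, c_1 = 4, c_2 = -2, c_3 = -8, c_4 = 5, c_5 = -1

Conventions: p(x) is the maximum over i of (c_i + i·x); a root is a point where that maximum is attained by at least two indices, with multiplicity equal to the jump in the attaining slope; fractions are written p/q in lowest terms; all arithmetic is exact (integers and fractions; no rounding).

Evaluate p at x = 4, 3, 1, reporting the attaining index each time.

p(4) = max(8+0·4=8, 4+1·4=8, -2+2·4=6, -8+3·4=4, 5+4·4=21, -1+5·4=19) = 21 (attained by i=4)
p(3) = max(8+0·3=8, 4+1·3=7, -2+2·3=4, -8+3·3=1, 5+4·3=17, -1+5·3=14) = 17 (attained by i=4)
p(1) = max(8+0·1=8, 4+1·1=5, -2+2·1=0, -8+3·1=-5, 5+4·1=9, -1+5·1=4) = 9 (attained by i=4)
Answer: p(4) = 21; p(3) = 17; p(1) = 9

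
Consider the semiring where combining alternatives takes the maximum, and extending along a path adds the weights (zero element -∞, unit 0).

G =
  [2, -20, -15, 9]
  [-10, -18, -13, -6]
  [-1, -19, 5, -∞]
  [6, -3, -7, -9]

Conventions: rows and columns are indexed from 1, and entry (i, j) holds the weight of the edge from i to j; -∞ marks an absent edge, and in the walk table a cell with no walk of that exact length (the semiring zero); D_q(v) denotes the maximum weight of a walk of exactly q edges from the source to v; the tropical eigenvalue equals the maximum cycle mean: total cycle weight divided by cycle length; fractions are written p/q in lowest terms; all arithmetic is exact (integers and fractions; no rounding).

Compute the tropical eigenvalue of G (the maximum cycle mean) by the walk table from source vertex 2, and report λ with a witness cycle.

q=0: [-∞, 0, -∞, -∞]
q=1: [-10, -18, -13, -6]
q=2: [0, -9, -8, -1]
q=3: [5, -4, -3, 9]
q=4: [15, 6, 2, 14]
Optimal cycle mean attained by: cycle 1->4->1, total 9 + 6, length 2.
Answer: λ = 15/2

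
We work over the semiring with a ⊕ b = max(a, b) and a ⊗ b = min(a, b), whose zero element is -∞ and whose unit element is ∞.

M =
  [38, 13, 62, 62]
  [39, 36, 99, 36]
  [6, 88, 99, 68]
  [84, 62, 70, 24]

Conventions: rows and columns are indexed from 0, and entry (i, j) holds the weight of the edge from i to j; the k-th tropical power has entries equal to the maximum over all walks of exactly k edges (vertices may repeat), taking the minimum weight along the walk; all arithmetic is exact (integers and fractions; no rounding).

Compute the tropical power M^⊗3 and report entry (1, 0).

M^⊗2:
  [62, 62, 62, 62]
  [38, 88, 99, 68]
  [68, 88, 99, 68]
  [39, 70, 70, 68]
M^⊗3:
  [62, 62, 62, 62]
  [68, 88, 99, 68]
  [68, 88, 99, 68]
  [68, 70, 70, 68]
Key observation: the optimum is the walk 1->2->3->0, with weight 99 min 68 min 84 = 68.
Optimal value attained by: walk 1->2->3->0.
Answer: (M^⊗3)[1][0] = 68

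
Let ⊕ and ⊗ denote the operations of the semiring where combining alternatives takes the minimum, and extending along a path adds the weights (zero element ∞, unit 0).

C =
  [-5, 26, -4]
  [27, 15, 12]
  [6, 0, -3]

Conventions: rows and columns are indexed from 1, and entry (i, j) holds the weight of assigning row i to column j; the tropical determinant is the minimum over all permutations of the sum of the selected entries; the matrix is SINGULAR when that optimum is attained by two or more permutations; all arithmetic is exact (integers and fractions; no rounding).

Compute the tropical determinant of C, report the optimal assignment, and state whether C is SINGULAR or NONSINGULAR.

σ = (1, 2, 3): (-5) + 15 + (-3) = 7
σ = (1, 3, 2): (-5) + 12 + 0 = 7
σ = (2, 1, 3): 26 + 27 + (-3) = 50
σ = (2, 3, 1): 26 + 12 + 6 = 44
σ = (3, 1, 2): (-4) + 27 + 0 = 23
σ = (3, 2, 1): (-4) + 15 + 6 = 17
Optimal value attained by: σ = (1, 2, 3).
Answer: det⊕(C) = 7; verdict: SINGULAR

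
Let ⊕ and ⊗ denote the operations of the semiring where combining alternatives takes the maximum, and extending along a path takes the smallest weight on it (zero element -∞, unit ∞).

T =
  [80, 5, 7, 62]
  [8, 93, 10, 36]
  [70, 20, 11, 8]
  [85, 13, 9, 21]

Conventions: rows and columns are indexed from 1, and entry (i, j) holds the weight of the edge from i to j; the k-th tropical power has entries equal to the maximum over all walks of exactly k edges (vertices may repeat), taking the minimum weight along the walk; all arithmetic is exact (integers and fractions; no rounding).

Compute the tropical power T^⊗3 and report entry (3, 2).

T^⊗2:
  [80, 13, 9, 62]
  [36, 93, 10, 36]
  [70, 20, 11, 62]
  [80, 13, 10, 62]
T^⊗3:
  [80, 13, 10, 62]
  [36, 93, 10, 36]
  [70, 20, 11, 62]
  [80, 13, 10, 62]
Key observation: the optimum is the walk 3->2->2->2, with weight 20 min 93 min 93 = 20.
Optimal value attained by: walk 3->2->2->2.
Answer: (T^⊗3)[3][2] = 20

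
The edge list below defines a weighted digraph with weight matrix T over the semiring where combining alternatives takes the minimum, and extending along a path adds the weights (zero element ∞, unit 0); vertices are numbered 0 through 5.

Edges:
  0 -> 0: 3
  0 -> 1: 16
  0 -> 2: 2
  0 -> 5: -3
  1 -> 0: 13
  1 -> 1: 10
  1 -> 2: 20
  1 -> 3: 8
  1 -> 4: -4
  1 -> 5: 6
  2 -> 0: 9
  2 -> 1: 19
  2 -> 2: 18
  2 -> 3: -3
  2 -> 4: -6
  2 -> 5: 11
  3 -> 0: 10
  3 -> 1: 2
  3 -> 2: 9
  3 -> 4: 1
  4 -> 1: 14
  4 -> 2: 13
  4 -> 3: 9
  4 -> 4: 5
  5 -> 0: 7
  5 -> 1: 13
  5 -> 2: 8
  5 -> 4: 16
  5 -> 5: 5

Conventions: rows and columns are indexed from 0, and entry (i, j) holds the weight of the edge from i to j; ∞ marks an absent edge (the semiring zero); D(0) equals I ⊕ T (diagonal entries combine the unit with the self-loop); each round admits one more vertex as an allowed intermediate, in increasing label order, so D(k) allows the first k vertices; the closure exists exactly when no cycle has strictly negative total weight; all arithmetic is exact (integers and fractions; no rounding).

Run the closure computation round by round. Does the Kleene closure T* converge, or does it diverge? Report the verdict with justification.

D(0):
  [0, 16, 2, ∞, ∞, -3]
  [13, 0, 20, 8, -4, 6]
  [9, 19, 0, -3, -6, 11]
  [10, 2, 9, 0, 1, ∞]
  [∞, 14, 13, 9, 0, ∞]
  [7, 13, 8, ∞, 16, 0]
D(1):
  [0, 16, 2, ∞, ∞, -3]
  [13, 0, 15, 8, -4, 6]
  [9, 19, 0, -3, -6, 6]
  [10, 2, 9, 0, 1, 7]
  [∞, 14, 13, 9, 0, ∞]
  [7, 13, 8, ∞, 16, 0]
D(2):
  [0, 16, 2, 24, 12, -3]
  [13, 0, 15, 8, -4, 6]
  [9, 19, 0, -3, -6, 6]
  [10, 2, 9, 0, -2, 7]
  [27, 14, 13, 9, 0, 20]
  [7, 13, 8, 21, 9, 0]
D(3):
  [0, 16, 2, -1, -4, -3]
  [13, 0, 15, 8, -4, 6]
  [9, 19, 0, -3, -6, 6]
  [10, 2, 9, 0, -2, 7]
  [22, 14, 13, 9, 0, 19]
  [7, 13, 8, 5, 2, 0]
D(4):
  [0, 1, 2, -1, -4, -3]
  [13, 0, 15, 8, -4, 6]
  [7, -1, 0, -3, -6, 4]
  [10, 2, 9, 0, -2, 7]
  [19, 11, 13, 9, 0, 16]
  [7, 7, 8, 5, 2, 0]
D(5):
  [0, 1, 2, -1, -4, -3]
  [13, 0, 9, 5, -4, 6]
  [7, -1, 0, -3, -6, 4]
  [10, 2, 9, 0, -2, 7]
  [19, 11, 13, 9, 0, 16]
  [7, 7, 8, 5, 2, 0]
D(6):
  [0, 1, 2, -1, -4, -3]
  [13, 0, 9, 5, -4, 6]
  [7, -1, 0, -3, -6, 4]
  [10, 2, 9, 0, -2, 7]
  [19, 11, 13, 9, 0, 16]
  [7, 7, 8, 5, 2, 0]
Key observation: every diagonal entry stays at the unit through all rounds, so no improving cycle exists.
Answer: CONVERGES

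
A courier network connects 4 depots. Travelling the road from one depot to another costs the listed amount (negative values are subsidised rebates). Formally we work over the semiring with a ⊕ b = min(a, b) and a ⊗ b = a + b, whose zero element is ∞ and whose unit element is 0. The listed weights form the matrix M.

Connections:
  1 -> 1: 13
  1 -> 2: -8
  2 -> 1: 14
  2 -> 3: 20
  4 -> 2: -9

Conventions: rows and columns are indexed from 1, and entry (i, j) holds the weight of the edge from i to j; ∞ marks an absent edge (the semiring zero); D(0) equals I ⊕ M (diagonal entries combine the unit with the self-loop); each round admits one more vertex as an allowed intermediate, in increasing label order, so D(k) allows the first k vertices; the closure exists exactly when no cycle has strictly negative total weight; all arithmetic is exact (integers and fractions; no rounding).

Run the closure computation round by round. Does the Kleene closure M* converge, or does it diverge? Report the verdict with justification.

D(0):
  [0, -8, ∞, ∞]
  [14, 0, 20, ∞]
  [∞, ∞, 0, ∞]
  [∞, -9, ∞, 0]
D(1):
  [0, -8, ∞, ∞]
  [14, 0, 20, ∞]
  [∞, ∞, 0, ∞]
  [∞, -9, ∞, 0]
D(2):
  [0, -8, 12, ∞]
  [14, 0, 20, ∞]
  [∞, ∞, 0, ∞]
  [5, -9, 11, 0]
D(3):
  [0, -8, 12, ∞]
  [14, 0, 20, ∞]
  [∞, ∞, 0, ∞]
  [5, -9, 11, 0]
D(4):
  [0, -8, 12, ∞]
  [14, 0, 20, ∞]
  [∞, ∞, 0, ∞]
  [5, -9, 11, 0]
Key observation: every diagonal entry stays at the unit through all rounds, so no improving cycle exists.
Answer: CONVERGES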